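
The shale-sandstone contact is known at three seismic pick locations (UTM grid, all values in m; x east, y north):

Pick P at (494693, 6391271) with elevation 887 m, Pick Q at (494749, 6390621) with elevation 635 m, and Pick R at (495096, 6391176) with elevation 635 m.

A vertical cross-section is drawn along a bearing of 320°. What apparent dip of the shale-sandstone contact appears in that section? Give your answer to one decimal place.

31.4°

Let the plane be z = a·x + b·y + c.
Pick Q−Pick P: 56a − 650b = −252;  Pick R−Pick P: 403a − 95b = −252.
Solving gives a = −0.54499, b = 0.34074.
Unit vector along 320° is (sin 320°, cos 320°) = (-0.6428, 0.7660).
Slope in that direction = a·(-0.6428) + b·(0.7660) = 0.61133.
Apparent dip = arctan|0.61133| = 31.4° (true dip is 32.7°, so apparent ≤ true as expected).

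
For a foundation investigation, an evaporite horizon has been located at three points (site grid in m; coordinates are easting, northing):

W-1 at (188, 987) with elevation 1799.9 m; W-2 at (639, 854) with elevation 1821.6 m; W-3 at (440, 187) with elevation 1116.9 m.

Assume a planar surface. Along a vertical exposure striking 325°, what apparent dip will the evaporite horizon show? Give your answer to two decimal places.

30.75°

Two edge vectors: W-1→W-2 = (451, -133, 21.7), W-1→W-3 = (252, -800, -683).
Normal n = (W-1→W-2) × (W-1→W-3) = (108199, 313501.4, -327284).
So ∂z/∂easting = −n_x/n_z = 0.33060 and ∂z/∂northing = −n_y/n_z = 0.95789.
Unit vector along 325° is (sin 325°, cos 325°) = (-0.5736, 0.8192).
Slope in that direction = a·(-0.5736) + b·(0.8192) = 0.59503.
Apparent dip = arctan|0.59503| = 30.75° (true dip is 45.4°, so apparent ≤ true as expected).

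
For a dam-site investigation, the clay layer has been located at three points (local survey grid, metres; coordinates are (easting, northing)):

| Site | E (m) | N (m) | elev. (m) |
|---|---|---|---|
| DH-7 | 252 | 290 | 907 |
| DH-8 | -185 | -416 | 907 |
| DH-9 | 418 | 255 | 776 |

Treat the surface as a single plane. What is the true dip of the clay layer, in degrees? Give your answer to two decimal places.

39.38°

Let the plane be z = a·E + b·N + c.
DH-8−DH-7: −437a − 706b = 0;  DH-9−DH-7: 166a − 35b = −131.
Solving gives a = −0.69805, b = 0.43208.
Gradient magnitude |∇z| = √(a² + b²) = √(0.48728 + 0.18670) = 0.82096.
True dip = arctan(0.82096) = 39.38°, dipping toward ESE (azimuth ≈ 122°).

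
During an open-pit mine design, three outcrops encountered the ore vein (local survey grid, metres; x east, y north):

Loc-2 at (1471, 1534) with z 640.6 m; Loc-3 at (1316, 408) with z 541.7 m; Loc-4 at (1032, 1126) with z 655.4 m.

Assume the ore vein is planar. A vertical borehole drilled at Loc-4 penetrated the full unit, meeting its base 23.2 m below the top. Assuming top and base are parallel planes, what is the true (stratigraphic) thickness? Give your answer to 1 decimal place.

Let the plane be z = a·x + b·y + c.
Loc-3−Loc-2: −155a − 1126b = −98.9;  Loc-4−Loc-2: −439a − 408b = 14.8.
Solving gives a = −0.13226, b = 0.10604.
|∇z| = √(a²+b²) = 0.16952, so dip δ = arctan(0.16952) = 9.62°.
True thickness = vertical thickness × cos δ = 23.2 × cos 9.62° = 22.9 m.

22.9 m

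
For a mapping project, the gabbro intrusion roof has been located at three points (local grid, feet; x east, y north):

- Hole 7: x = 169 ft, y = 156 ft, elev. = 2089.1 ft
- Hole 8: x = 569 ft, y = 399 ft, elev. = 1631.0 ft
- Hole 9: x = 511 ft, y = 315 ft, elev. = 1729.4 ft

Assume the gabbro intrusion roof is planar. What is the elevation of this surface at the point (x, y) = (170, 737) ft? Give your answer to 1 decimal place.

1707.4 ft

Two edge vectors: Hole 7→Hole 8 = (400, 243, -458.1), Hole 7→Hole 9 = (342, 159, -359.7).
Normal n = (Hole 7→Hole 8) × (Hole 7→Hole 9) = (-14569.2, -12790.2, -19506).
So ∂z/∂x = −n_x/n_z = −0.74691 and ∂z/∂y = −n_y/n_z = −0.65571.
Intercept c from Hole 7: 2089.1 + 126.23 + 102.29 = 2317.62.
At (170, 737): z = −127.0 − 483.3 + 2317.62 = 1707.4 ft.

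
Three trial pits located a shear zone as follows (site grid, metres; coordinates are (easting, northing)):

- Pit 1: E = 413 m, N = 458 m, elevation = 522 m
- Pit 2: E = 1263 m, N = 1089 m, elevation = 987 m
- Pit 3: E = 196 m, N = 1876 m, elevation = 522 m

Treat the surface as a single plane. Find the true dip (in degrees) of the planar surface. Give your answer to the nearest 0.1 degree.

26.4°

Let the plane be z = a·E + b·N + c.
Pit 2−Pit 1: 850a + 631b = 465;  Pit 3−Pit 1: −217a + 1418b = 0.
Solving gives a = 0.49125, b = 0.07518.
Gradient magnitude |∇z| = √(a² + b²) = √(0.24133 + 0.00565) = 0.49697.
True dip = arctan(0.49697) = 26.4°, dipping toward W (azimuth ≈ 261°).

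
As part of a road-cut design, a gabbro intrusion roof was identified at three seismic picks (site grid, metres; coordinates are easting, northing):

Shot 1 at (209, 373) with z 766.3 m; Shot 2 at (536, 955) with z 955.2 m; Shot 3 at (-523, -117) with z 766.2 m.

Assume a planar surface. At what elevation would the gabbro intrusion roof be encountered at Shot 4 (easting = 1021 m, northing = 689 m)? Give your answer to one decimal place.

Two edge vectors: Shot 1→Shot 2 = (327, 582, 188.9), Shot 1→Shot 3 = (-732, -490, -0.1).
Normal n = (Shot 1→Shot 2) × (Shot 1→Shot 3) = (92502.8, -138242.1, 265794).
So ∂z/∂easting = −n_x/n_z = −0.348024 and ∂z/∂northing = −n_y/n_z = 0.520110.
Intercept c from Shot 1: 766.3 + 72.74 − 194.00 = 645.04.
At (1021, 689): z = −355.3 + 358.4 + 645.04 = 648.1 m.

648.1 m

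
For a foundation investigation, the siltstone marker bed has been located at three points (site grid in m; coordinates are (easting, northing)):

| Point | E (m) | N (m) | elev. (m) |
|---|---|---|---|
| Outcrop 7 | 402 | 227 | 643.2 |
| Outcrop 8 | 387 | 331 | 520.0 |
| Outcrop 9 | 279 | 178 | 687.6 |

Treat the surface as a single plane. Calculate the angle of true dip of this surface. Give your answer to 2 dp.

49.58°

Let the plane be z = a·E + b·N + c.
Outcrop 8−Outcrop 7: −15a + 104b = −123.2;  Outcrop 9−Outcrop 7: −123a − 49b = 44.4.
Solving gives a = 0.10492, b = −1.16948.
Gradient magnitude |∇z| = √(a² + b²) = √(0.01101 + 1.36769) = 1.17418.
True dip = arctan(1.17418) = 49.58°, dipping toward N (azimuth ≈ 355°).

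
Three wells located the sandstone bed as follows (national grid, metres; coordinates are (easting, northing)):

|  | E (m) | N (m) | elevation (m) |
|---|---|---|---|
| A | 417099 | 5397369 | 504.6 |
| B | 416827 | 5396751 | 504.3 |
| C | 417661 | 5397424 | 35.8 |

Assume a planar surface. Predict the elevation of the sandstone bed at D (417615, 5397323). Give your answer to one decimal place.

Two edge vectors: A→B = (-272, -618, -0.3), A→C = (562, 55, -468.8).
Normal n = (A→B) × (A→C) = (289734.9, -127682.2, 332356).
So ∂z/∂E = −n_x/n_z = −0.871760702 and ∂z/∂N = −n_y/n_z = 0.384172995.
Intercept c from A: 504.6 + 363610.52 − 2073523.42 = −1709408.30.
At (417615, 5397323): z = −364060.3 + 2073505.7 − 1709408.30 = 37.1 m.

37.1 m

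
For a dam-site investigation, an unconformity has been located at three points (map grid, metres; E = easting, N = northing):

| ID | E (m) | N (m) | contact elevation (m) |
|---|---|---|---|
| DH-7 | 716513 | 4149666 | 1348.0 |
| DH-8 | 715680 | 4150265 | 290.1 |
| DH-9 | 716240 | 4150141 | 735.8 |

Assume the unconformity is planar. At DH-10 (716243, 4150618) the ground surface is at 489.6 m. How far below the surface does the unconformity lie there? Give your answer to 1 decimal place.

Let the plane be z = a·E + b·N + c.
DH-8−DH-7: −833a + 599b = −1057.9;  DH-9−DH-7: −273a + 475b = −612.2.
Solving gives a = 0.584948826, b = −0.952650464.
Then c = 1348 − a·716513 − b·4149666 = 3535405.80.
At (716243, 4150618): z_contact = 418965.50 − 3954088.17 + 3535405.80 = 283.14 m.
Depth below ground = 489.6 − 283.14 = 206.5 m.

206.5 m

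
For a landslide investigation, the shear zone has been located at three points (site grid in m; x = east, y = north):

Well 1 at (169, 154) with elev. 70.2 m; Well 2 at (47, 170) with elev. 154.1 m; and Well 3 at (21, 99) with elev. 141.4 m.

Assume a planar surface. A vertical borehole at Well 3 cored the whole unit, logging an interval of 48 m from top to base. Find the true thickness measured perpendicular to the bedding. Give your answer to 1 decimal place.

Let the plane be z = a·x + b·y + c.
Well 2−Well 1: −122a + 16b = 83.9;  Well 3−Well 1: −148a − 55b = 71.2.
Solving gives a = −0.63381, b = 0.41097.
|∇z| = √(a²+b²) = 0.75539, so dip δ = arctan(0.75539) = 37.07°.
True thickness = vertical thickness × cos δ = 48 × cos 37.07° = 38.3 m.

38.3 m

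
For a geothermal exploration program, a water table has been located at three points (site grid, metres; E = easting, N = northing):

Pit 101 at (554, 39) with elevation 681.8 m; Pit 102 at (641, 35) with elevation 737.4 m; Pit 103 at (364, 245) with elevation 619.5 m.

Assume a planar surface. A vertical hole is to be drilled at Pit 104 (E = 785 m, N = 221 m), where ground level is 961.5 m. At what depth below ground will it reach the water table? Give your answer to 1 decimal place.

Let the plane be z = a·E + b·N + c.
Pit 102−Pit 101: 87a − 4b = 55.6;  Pit 103−Pit 101: −190a + 206b = −62.3.
Solving gives a = 0.65286, b = 0.29973.
Then c = 681.8 − a·554 − b·39 = 308.43.
At (785, 221): z_contact = 512.50 + 66.24 + 308.43 = 887.16 m.
Depth below ground = 961.5 − 887.16 = 74.3 m.

74.3 m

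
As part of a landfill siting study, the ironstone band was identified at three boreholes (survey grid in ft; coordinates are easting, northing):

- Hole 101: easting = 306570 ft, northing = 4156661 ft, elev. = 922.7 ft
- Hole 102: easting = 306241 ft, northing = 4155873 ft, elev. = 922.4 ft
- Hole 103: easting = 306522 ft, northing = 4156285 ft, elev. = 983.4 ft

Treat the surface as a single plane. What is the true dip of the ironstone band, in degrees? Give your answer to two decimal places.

Two edge vectors: Hole 101→Hole 102 = (-329, -788, -0.3), Hole 101→Hole 103 = (-48, -376, 60.7).
Normal n = (Hole 101→Hole 102) × (Hole 101→Hole 103) = (-47944.4, 19984.7, 85880).
So ∂z/∂easting = −n_x/n_z = 0.55827 and ∂z/∂northing = −n_y/n_z = −0.23270.
Gradient magnitude |∇z| = √(a² + b²) = √(0.31167 + 0.05415) = 0.60483.
True dip = arctan(0.60483) = 31.17°, dipping toward WNW (azimuth ≈ 293°).

31.17°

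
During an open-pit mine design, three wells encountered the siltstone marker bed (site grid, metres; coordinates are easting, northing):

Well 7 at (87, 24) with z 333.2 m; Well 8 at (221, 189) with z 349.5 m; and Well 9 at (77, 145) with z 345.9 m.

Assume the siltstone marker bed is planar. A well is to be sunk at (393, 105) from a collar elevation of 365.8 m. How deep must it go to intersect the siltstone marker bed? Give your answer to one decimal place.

Let the plane be z = a·easting + b·northing + c.
Well 8−Well 7: 134a + 165b = 16.3;  Well 9−Well 7: −10a + 121b = 12.7.
Solving gives a = −0.00690, b = 0.10439.
Then c = 333.2 − a·87 − b·24 = 331.29.
At (393, 105): z_contact = −2.71 + 10.96 + 331.29 = 339.55 m.
Depth below ground = 365.8 − 339.55 = 26.3 m.

26.3 m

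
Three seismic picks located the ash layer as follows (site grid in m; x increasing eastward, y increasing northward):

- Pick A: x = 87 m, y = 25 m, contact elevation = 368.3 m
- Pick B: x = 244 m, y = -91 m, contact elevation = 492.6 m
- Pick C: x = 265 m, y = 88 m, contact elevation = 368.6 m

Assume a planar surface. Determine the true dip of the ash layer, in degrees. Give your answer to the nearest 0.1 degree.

37.5°

Two edge vectors: Pick A→Pick B = (157, -116, 124.3), Pick A→Pick C = (178, 63, 0.3).
Normal n = (Pick A→Pick B) × (Pick A→Pick C) = (-7865.7, 22078.3, 30539).
So ∂z/∂x = −n_x/n_z = 0.25756 and ∂z/∂y = −n_y/n_z = −0.72295.
Gradient magnitude |∇z| = √(a² + b²) = √(0.06634 + 0.52266) = 0.76746.
True dip = arctan(0.76746) = 37.5°, dipping toward NNW (azimuth ≈ 340°).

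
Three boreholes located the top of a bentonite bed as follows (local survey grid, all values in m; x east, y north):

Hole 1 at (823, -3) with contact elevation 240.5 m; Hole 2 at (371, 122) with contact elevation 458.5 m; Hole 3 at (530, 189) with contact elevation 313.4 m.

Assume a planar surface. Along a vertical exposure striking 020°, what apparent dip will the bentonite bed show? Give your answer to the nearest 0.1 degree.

38.8°

Let the plane be z = a·x + b·y + c.
Hole 2−Hole 1: −452a + 125b = 218;  Hole 3−Hole 1: −293a + 192b = 72.9.
Solving gives a = −0.65279, b = −0.61650.
Unit vector along 020° is (sin 20°, cos 20°) = (0.3420, 0.9397).
Slope in that direction = a·(0.3420) + b·(0.9397) = −0.80259.
Apparent dip = arctan|0.80259| = 38.8° (true dip is 41.9°, so apparent ≤ true as expected).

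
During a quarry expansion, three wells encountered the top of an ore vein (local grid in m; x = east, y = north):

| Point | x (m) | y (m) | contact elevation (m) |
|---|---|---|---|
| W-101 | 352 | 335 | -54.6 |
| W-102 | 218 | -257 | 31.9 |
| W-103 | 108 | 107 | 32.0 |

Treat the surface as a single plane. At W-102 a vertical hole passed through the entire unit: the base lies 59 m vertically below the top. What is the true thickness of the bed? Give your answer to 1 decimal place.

Two edge vectors: W-101→W-102 = (-134, -592, 86.5), W-101→W-103 = (-244, -228, 86.6).
Normal n = (W-101→W-102) × (W-101→W-103) = (-31545.2, -9501.6, -113896).
So ∂z/∂x = −n_x/n_z = −0.27696 and ∂z/∂y = −n_y/n_z = −0.08342.
|∇z| = √(a²+b²) = 0.28926, so dip δ = arctan(0.28926) = 16.13°.
True thickness = vertical thickness × cos δ = 59 × cos 16.13° = 56.7 m.

56.7 m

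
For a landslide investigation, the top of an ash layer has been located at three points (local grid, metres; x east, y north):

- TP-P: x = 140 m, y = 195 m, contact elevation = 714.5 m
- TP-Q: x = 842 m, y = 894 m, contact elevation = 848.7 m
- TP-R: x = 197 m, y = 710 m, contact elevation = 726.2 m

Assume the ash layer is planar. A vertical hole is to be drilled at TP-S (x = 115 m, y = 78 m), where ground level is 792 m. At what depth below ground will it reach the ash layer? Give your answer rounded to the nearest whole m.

Let the plane be z = a·x + b·y + c.
TP-Q−TP-P: 702a + 699b = 134.2;  TP-R−TP-P: 57a + 515b = 11.7.
Solving gives a = 0.18942, b = 0.00175.
Then c = 714.5 − a·140 − b·195 = 687.64.
At (115, 78): z_contact = 21.8 + 0.1 + 687.64 = 709.6 m.
Depth below ground = 792 − 709.6 = 82 m.

82 m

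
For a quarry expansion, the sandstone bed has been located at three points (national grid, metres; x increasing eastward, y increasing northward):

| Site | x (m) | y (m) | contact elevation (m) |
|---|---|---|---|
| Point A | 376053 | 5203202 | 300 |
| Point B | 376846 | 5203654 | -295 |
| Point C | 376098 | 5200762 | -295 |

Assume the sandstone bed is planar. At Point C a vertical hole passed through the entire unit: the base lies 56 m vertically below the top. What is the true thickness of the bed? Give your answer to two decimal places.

41.44 m

Let the plane be z = a·x + b·y + c.
Point B−Point A: 793a + 452b = −595;  Point C−Point A: 45a − 2440b = −595.
Solving gives a = −0.88006, b = 0.22762.
|∇z| = √(a²+b²) = 0.90902, so dip δ = arctan(0.90902) = 42.27°.
True thickness = vertical thickness × cos δ = 56 × cos 42.27° = 41.44 m.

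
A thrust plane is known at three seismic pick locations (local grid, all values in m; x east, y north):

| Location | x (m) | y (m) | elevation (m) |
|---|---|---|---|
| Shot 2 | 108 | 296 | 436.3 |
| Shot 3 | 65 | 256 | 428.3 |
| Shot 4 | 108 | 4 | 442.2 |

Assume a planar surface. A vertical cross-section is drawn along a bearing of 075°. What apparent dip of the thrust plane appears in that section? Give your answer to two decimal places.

Let the plane be z = a·x + b·y + c.
Shot 3−Shot 2: −43a − 40b = −8;  Shot 4−Shot 2: 0a − 292b = 5.9.
Solving gives a = 0.20484, b = −0.02021.
Unit vector along 075° is (sin 75°, cos 75°) = (0.9659, 0.2588).
Slope in that direction = a·(0.9659) + b·(0.2588) = 0.19263.
Apparent dip = arctan|0.19263| = 10.90° (true dip is 11.6°, so apparent ≤ true as expected).

10.90°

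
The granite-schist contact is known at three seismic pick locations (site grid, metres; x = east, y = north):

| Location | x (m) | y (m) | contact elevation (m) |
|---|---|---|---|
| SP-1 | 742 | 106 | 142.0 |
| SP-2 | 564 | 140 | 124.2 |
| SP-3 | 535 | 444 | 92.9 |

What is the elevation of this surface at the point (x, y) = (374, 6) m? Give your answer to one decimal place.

Let the plane be z = a·x + b·y + c.
SP-2−SP-1: −178a + 34b = −17.8;  SP-3−SP-1: −207a + 338b = −49.1.
Solving gives a = 0.08182, b = −0.09515.
Then c = 142 − a·742 − b·106 = 91.37.
At (374, 6): z = 30.6 − 0.6 + 91.37 = 121.4 m.

121.4 m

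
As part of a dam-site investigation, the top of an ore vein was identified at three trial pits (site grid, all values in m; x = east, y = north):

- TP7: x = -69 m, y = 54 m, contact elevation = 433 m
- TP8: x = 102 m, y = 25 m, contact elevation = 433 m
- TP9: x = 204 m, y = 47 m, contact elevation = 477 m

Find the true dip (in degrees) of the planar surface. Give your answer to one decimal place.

48.6°

Two edge vectors: TP7→TP8 = (171, -29, 0), TP7→TP9 = (273, -7, 44).
Normal n = (TP7→TP8) × (TP7→TP9) = (-1276, -7524, 6720).
So ∂z/∂x = −n_x/n_z = 0.18988 and ∂z/∂y = −n_y/n_z = 1.11964.
Gradient magnitude |∇z| = √(a² + b²) = √(0.03605 + 1.25360) = 1.13563.
True dip = arctan(1.13563) = 48.6°, dipping toward S (azimuth ≈ 190°).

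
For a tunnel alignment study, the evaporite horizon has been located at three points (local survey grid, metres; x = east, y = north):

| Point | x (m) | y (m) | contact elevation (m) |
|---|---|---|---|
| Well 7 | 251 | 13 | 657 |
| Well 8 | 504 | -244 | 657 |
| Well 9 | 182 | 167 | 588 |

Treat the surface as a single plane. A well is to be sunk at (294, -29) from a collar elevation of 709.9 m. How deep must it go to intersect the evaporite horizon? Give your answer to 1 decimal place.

Let the plane be z = a·x + b·y + c.
Well 8−Well 7: 253a − 257b = 0;  Well 9−Well 7: −69a + 154b = −69.
Solving gives a = −0.83532, b = −0.82232.
Then c = 657 − a·251 − b·13 = 877.36.
At (294, -29): z_contact = −245.58 + 23.85 + 877.36 = 655.62 m.
Depth below ground = 709.9 − 655.62 = 54.3 m.

54.3 m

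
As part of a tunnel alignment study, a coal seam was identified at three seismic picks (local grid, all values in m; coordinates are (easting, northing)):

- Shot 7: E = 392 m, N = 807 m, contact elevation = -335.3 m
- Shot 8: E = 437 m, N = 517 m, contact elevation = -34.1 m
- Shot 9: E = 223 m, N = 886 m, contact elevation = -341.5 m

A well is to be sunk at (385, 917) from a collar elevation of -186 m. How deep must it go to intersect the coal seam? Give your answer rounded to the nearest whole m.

268 m

Two edge vectors: Shot 7→Shot 8 = (45, -290, 301.2), Shot 7→Shot 9 = (-169, 79, -6.2).
Normal n = (Shot 7→Shot 8) × (Shot 7→Shot 9) = (-21996.8, -50623.8, -45455).
So ∂z/∂E = −n_x/n_z = −0.48392 and ∂z/∂N = −n_y/n_z = −1.11371.
Intercept c from Shot 7: -335.3 + 189.70 + 898.77 = 753.16.
At (385, 917): z_contact = −186.3 − 1021.3 + 753.16 = -454.4 m.
Depth below ground = -186 − (-454.4) = 268 m.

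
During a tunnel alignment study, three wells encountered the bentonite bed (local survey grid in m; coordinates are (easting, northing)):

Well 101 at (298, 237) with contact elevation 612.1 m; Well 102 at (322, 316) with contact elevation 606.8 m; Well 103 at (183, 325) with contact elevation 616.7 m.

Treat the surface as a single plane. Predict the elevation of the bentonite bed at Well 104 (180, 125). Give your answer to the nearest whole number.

626 m

Two edge vectors: Well 101→Well 102 = (24, 79, -5.3), Well 101→Well 103 = (-115, 88, 4.6).
Normal n = (Well 101→Well 102) × (Well 101→Well 103) = (829.8, 499.1, 11197).
So ∂z/∂E = −n_x/n_z = −0.07411 and ∂z/∂N = −n_y/n_z = −0.04457.
Intercept c from Well 101: 612.1 + 22.08 + 10.56 = 644.75.
At (180, 125): z = −13.3 − 5.6 + 644.75 = 625.8 m.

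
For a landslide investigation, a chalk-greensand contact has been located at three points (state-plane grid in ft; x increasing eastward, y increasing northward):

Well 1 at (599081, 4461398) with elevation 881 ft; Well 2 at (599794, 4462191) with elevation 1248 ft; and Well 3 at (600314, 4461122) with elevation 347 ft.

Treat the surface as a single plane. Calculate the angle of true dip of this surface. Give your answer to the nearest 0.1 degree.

Let the plane be z = a·x + b·y + c.
Well 2−Well 1: 713a + 793b = 367;  Well 3−Well 1: 1233a − 276b = −534.
Solving gives a = −0.27429, b = 0.70942.
Gradient magnitude |∇z| = √(a² + b²) = √(0.07524 + 0.50328) = 0.76060.
True dip = arctan(0.76060) = 37.3°, dipping toward SSE (azimuth ≈ 159°).

37.3°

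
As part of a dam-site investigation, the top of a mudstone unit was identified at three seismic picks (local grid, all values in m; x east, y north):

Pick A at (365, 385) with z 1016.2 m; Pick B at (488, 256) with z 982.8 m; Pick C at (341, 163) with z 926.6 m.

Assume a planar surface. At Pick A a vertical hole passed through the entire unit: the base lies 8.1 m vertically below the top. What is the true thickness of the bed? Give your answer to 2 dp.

7.49 m

Two edge vectors: Pick A→Pick B = (123, -129, -33.4), Pick A→Pick C = (-24, -222, -89.6).
Normal n = (Pick A→Pick B) × (Pick A→Pick C) = (4143.6, 11822.4, -30402).
So ∂z/∂x = −n_x/n_z = 0.13629 and ∂z/∂y = −n_y/n_z = 0.38887.
|∇z| = √(a²+b²) = 0.41206, so dip δ = arctan(0.41206) = 22.39°.
True thickness = vertical thickness × cos δ = 8.1 × cos 22.39° = 7.49 m.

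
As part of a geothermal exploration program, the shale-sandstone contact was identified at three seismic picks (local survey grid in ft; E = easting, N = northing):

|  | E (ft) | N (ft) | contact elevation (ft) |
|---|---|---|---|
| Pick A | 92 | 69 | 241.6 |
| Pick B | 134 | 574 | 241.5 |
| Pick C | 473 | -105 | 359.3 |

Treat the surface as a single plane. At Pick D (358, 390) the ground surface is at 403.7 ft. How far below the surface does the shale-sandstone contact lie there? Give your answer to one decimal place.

91.0 ft

Two edge vectors: Pick A→Pick B = (42, 505, -0.1), Pick A→Pick C = (381, -174, 117.7).
Normal n = (Pick A→Pick B) × (Pick A→Pick C) = (59421.1, -4981.5, -199713).
So ∂z/∂E = −n_x/n_z = 0.29753 and ∂z/∂N = −n_y/n_z = −0.02494.
Intercept c from Pick A: 241.6 − 27.37 + 1.72 = 215.95.
At (358, 390): z_contact = 106.52 − 9.73 + 215.95 = 312.74 ft.
Depth below ground = 403.7 − 312.74 = 91.0 ft.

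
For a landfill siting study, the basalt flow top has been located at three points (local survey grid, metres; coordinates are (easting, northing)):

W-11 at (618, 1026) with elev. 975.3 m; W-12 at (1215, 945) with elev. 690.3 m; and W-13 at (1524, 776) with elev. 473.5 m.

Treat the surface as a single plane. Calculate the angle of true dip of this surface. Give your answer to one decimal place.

Two edge vectors: W-11→W-12 = (597, -81, -285), W-11→W-13 = (906, -250, -501.8).
Normal n = (W-11→W-12) × (W-11→W-13) = (-30604.2, 41364.6, -75864).
So ∂z/∂E = −n_x/n_z = −0.40341 and ∂z/∂N = −n_y/n_z = 0.54525.
Gradient magnitude |∇z| = √(a² + b²) = √(0.16274 + 0.29729) = 0.67826.
True dip = arctan(0.67826) = 34.1°, dipping toward SE (azimuth ≈ 144°).

34.1°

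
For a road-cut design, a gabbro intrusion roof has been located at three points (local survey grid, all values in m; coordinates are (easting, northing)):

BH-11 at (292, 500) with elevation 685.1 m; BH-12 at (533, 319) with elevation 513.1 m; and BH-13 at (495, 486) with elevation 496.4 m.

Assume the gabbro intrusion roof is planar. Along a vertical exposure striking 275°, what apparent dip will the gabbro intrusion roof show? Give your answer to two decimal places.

42.62°

Two edge vectors: BH-11→BH-12 = (241, -181, -172), BH-11→BH-13 = (203, -14, -188.7).
Normal n = (BH-11→BH-12) × (BH-11→BH-13) = (31746.7, 10560.7, 33369).
So ∂z/∂E = −n_x/n_z = −0.95138 and ∂z/∂N = −n_y/n_z = −0.31648.
Unit vector along 275° is (sin 275°, cos 275°) = (-0.9962, 0.0872).
Slope in that direction = a·(-0.9962) + b·(0.0872) = 0.92018.
Apparent dip = arctan|0.92018| = 42.62° (true dip is 45.1°, so apparent ≤ true as expected).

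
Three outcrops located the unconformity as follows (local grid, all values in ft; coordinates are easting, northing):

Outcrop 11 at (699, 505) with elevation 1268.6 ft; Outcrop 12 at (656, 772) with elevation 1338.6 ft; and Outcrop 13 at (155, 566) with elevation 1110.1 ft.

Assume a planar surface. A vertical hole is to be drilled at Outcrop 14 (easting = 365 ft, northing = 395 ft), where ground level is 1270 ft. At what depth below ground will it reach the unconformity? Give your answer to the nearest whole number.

145 ft

Two edge vectors: Outcrop 11→Outcrop 12 = (-43, 267, 70), Outcrop 11→Outcrop 13 = (-544, 61, -158.5).
Normal n = (Outcrop 11→Outcrop 12) × (Outcrop 11→Outcrop 13) = (-46589.5, -44895.5, 142625).
So ∂z/∂easting = −n_x/n_z = 0.32666 and ∂z/∂northing = −n_y/n_z = 0.31478.
Intercept c from Outcrop 11: 1268.6 − 228.33 − 158.96 = 881.30.
At (365, 395): z_contact = 119.2 + 124.3 + 881.30 = 1124.9 ft.
Depth below ground = 1270 − 1124.9 = 145 ft.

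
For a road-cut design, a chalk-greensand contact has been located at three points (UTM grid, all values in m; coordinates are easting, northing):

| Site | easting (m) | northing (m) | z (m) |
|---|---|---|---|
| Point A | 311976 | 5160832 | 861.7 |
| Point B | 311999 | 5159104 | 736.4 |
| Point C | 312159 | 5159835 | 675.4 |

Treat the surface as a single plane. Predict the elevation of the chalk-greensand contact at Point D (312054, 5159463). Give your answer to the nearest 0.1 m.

Two edge vectors: Point A→Point B = (23, -1728, -125.3), Point A→Point C = (183, -997, -186.3).
Normal n = (Point A→Point B) × (Point A→Point C) = (197002.3, -18645, 293293).
So ∂z/∂easting = −n_x/n_z = −0.671691108 and ∂z/∂northing = −n_y/n_z = 0.063571241.
Intercept c from Point A: 861.7 + 209551.50 − 328080.50 = −117667.29.
At (312054, 5159463): z = −209603.9 + 327993.5 − 117667.29 = 722.3 m.

722.3 m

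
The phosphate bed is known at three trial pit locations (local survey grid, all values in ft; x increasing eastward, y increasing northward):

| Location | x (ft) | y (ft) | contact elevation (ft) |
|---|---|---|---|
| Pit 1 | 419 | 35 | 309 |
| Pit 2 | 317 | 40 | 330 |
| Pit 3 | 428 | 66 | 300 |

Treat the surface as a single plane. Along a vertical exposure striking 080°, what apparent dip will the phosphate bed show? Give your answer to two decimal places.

14.21°

Two edge vectors: Pit 1→Pit 2 = (-102, 5, 21), Pit 1→Pit 3 = (9, 31, -9).
Normal n = (Pit 1→Pit 2) × (Pit 1→Pit 3) = (-696, -729, -3207).
So ∂z/∂x = −n_x/n_z = −0.21703 and ∂z/∂y = −n_y/n_z = −0.22732.
Unit vector along 080° is (sin 80°, cos 80°) = (0.9848, 0.1736).
Slope in that direction = a·(0.9848) + b·(0.1736) = −0.25320.
Apparent dip = arctan|0.25320| = 14.21° (true dip is 17.4°, so apparent ≤ true as expected).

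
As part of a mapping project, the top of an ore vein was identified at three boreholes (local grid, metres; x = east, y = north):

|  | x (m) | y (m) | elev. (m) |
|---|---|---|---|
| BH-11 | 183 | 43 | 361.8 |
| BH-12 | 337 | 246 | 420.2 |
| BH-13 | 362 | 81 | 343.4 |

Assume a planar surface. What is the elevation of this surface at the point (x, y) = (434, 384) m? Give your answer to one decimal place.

461.4 m

Let the plane be z = a·x + b·y + c.
BH-12−BH-11: 154a + 203b = 58.4;  BH-13−BH-11: 179a + 38b = −18.4.
Solving gives a = −0.19532, b = 0.43586.
Then c = 361.8 − a·183 − b·43 = 378.80.
At (434, 384): z = −84.8 + 167.4 + 378.80 = 461.4 m.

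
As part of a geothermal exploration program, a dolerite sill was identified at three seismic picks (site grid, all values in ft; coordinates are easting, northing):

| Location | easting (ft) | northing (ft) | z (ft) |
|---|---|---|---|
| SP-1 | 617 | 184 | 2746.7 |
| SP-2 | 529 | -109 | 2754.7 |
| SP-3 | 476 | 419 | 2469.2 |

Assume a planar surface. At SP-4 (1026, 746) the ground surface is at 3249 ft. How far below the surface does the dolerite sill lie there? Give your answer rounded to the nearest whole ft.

Two edge vectors: SP-1→SP-2 = (-88, -293, 8), SP-1→SP-3 = (-141, 235, -277.5).
Normal n = (SP-1→SP-2) × (SP-1→SP-3) = (79427.5, -25548, -61993).
So ∂z/∂easting = −n_x/n_z = 1.28123 and ∂z/∂northing = −n_y/n_z = −0.41211.
Intercept c from SP-1: 2746.7 − 790.52 + 75.83 = 2032.01.
At (1026, 746): z_contact = 1314.5 − 307.4 + 2032.01 = 3039.1 ft.
Depth below ground = 3249 − 3039.1 = 210 ft.

210 ft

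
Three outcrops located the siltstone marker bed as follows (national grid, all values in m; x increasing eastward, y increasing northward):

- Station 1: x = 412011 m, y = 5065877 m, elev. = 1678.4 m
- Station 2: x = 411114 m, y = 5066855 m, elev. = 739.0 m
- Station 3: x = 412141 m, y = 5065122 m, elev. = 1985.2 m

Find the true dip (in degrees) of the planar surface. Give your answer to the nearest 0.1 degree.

38.5°

Two edge vectors: Station 1→Station 2 = (-897, 978, -939.4), Station 1→Station 3 = (130, -755, 306.8).
Normal n = (Station 1→Station 2) × (Station 1→Station 3) = (-409196.6, 153077.6, 550095).
So ∂z/∂x = −n_x/n_z = 0.74387 and ∂z/∂y = −n_y/n_z = −0.27827.
Gradient magnitude |∇z| = √(a² + b²) = √(0.55334 + 0.07744) = 0.79421.
True dip = arctan(0.79421) = 38.5°, dipping toward WNW (azimuth ≈ 291°).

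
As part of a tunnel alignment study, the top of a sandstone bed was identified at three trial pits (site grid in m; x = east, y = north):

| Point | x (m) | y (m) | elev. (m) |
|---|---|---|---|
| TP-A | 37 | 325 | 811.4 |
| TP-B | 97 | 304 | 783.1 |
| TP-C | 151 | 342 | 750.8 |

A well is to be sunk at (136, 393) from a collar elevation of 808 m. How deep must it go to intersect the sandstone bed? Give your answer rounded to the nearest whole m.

Let the plane be z = a·x + b·y + c.
TP-B−TP-A: 60a − 21b = −28.3;  TP-C−TP-A: 114a + 17b = −60.6.
Solving gives a = −0.51368, b = −0.12004.
Then c = 811.4 − a·37 − b·325 = 869.42.
At (136, 393): z_contact = −69.9 − 47.2 + 869.42 = 752.4 m.
Depth below ground = 808 − 752.4 = 56 m.

56 m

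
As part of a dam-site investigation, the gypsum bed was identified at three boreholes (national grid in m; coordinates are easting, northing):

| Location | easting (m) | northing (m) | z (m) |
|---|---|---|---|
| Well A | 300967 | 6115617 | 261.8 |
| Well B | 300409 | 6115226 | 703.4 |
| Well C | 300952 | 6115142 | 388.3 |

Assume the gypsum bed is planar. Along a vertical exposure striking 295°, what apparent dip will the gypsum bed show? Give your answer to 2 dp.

Let the plane be z = a·easting + b·northing + c.
Well B−Well A: −558a − 391b = 441.6;  Well C−Well A: −15a − 475b = 126.5.
Solving gives a = −0.61847, b = −0.24679.
Unit vector along 295° is (sin 295°, cos 295°) = (-0.9063, 0.4226).
Slope in that direction = a·(-0.9063) + b·(0.4226) = 0.45623.
Apparent dip = arctan|0.45623| = 24.52° (true dip is 33.7°, so apparent ≤ true as expected).

24.52°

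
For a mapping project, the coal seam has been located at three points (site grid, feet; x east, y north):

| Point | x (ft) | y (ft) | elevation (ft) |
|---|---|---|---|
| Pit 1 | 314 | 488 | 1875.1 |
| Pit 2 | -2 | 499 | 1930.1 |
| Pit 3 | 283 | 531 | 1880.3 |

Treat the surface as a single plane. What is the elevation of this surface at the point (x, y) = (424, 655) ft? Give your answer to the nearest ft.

1855 ft

Two edge vectors: Pit 1→Pit 2 = (-316, 11, 55), Pit 1→Pit 3 = (-31, 43, 5.2).
Normal n = (Pit 1→Pit 2) × (Pit 1→Pit 3) = (-2307.8, -61.8, -13247).
So ∂z/∂x = −n_x/n_z = −0.17421 and ∂z/∂y = −n_y/n_z = −0.00467.
Intercept c from Pit 1: 1875.1 + 54.70 + 2.28 = 1932.08.
At (424, 655): z = −73.9 − 3.1 + 1932.08 = 1855.2 ft.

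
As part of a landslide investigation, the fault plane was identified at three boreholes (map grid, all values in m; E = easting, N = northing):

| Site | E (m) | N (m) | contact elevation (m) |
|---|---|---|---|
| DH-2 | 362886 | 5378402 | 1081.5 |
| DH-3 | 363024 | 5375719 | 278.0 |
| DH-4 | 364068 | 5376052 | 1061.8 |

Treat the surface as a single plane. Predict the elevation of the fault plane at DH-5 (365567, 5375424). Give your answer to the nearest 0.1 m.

1819.3 m

Let the plane be z = a·E + b·N + c.
DH-3−DH-2: 138a − 2683b = −803.5;  DH-4−DH-2: 1182a − 2350b = −19.7.
Solving gives a = 0.644666678, b = 0.332636601.
Then c = 1081.5 − a·362886 − b·5378402 = −2021912.37.
At (365567, 5375424): z = 235668.9 + 1788062.8 − 2021912.37 = 1819.3 m.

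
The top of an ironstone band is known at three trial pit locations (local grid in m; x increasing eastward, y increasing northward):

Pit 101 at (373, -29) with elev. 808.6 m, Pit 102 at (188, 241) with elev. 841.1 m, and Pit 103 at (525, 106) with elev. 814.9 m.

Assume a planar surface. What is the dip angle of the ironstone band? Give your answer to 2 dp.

Two edge vectors: Pit 101→Pit 102 = (-185, 270, 32.5), Pit 101→Pit 103 = (152, 135, 6.3).
Normal n = (Pit 101→Pit 102) × (Pit 101→Pit 103) = (-2686.5, 6105.5, -66015).
So ∂z/∂x = −n_x/n_z = −0.04070 and ∂z/∂y = −n_y/n_z = 0.09249.
Gradient magnitude |∇z| = √(a² + b²) = √(0.00166 + 0.00855) = 0.10104.
True dip = arctan(0.10104) = 5.77°, dipping toward SSE (azimuth ≈ 156°).

5.77°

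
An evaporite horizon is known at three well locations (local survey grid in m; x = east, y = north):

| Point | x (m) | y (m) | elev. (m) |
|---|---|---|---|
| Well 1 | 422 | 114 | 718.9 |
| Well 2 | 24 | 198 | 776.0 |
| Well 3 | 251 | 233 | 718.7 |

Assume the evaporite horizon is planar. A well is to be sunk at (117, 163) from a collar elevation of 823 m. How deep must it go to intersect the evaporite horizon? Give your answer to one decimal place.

55.8 m

Let the plane be z = a·x + b·y + c.
Well 2−Well 1: −398a + 84b = 57.1;  Well 3−Well 1: −171a + 119b = −0.2.
Solving gives a = −0.20643, b = −0.29831.
Then c = 718.9 − a·422 − b·114 = 840.02.
At (117, 163): z_contact = −24.15 − 48.62 + 840.02 = 767.24 m.
Depth below ground = 823 − 767.24 = 55.8 m.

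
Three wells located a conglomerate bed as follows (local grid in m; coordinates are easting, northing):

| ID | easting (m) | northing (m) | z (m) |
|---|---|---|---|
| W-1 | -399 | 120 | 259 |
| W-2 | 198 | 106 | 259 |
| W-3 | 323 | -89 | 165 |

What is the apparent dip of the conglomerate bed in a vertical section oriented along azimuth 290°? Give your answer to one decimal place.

Let the plane be z = a·easting + b·northing + c.
W-2−W-1: 597a − 14b = 0;  W-3−W-1: 722a − 209b = −94.
Solving gives a = 0.01148, b = 0.48941.
Unit vector along 290° is (sin 290°, cos 290°) = (-0.9397, 0.3420).
Slope in that direction = a·(-0.9397) + b·(0.3420) = 0.15660.
Apparent dip = arctan|0.15660| = 8.9° (true dip is 26.1°, so apparent ≤ true as expected).

8.9°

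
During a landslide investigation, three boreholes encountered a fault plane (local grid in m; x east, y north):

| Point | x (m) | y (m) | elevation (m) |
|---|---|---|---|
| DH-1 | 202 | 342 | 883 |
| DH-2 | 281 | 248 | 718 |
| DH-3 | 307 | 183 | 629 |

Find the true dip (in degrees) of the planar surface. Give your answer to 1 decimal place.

Let the plane be z = a·x + b·y + c.
DH-2−DH-1: 79a − 94b = −165;  DH-3−DH-1: 105a − 159b = −254.
Solving gives a = −0.87663, b = 1.01858.
Gradient magnitude |∇z| = √(a² + b²) = √(0.76847 + 1.03751) = 1.34387.
True dip = arctan(1.34387) = 53.3°, dipping toward SE (azimuth ≈ 139°).

53.3°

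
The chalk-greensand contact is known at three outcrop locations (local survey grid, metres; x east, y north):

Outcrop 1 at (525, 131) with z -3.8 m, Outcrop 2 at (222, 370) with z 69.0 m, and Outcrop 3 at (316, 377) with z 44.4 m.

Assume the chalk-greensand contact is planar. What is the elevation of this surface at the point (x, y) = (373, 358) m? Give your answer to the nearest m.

30 m

Let the plane be z = a·x + b·y + c.
Outcrop 2−Outcrop 1: −303a + 239b = 72.8;  Outcrop 3−Outcrop 1: −209a + 246b = 48.2.
Solving gives a = −0.25985, b = −0.02483.
Then c = -3.8 − a·525 − b·131 = 135.88.
At (373, 358): z = −96.9 − 8.9 + 135.88 = 30.1 m.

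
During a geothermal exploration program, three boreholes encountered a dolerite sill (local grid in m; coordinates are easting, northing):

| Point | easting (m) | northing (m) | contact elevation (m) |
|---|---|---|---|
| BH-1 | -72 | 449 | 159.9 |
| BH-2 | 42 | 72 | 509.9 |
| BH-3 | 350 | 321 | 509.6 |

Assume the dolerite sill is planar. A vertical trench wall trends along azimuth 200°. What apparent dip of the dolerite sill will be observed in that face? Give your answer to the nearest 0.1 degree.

Two edge vectors: BH-1→BH-2 = (114, -377, 350), BH-1→BH-3 = (422, -128, 349.7).
Normal n = (BH-1→BH-2) × (BH-1→BH-3) = (-87036.9, 107834.2, 144502).
So ∂z/∂easting = −n_x/n_z = 0.60232 and ∂z/∂northing = −n_y/n_z = −0.74625.
Unit vector along 200° is (sin 200°, cos 200°) = (-0.3420, -0.9397).
Slope in that direction = a·(-0.3420) + b·(-0.9397) = 0.49524.
Apparent dip = arctan|0.49524| = 26.3° (true dip is 43.8°, so apparent ≤ true as expected).

26.3°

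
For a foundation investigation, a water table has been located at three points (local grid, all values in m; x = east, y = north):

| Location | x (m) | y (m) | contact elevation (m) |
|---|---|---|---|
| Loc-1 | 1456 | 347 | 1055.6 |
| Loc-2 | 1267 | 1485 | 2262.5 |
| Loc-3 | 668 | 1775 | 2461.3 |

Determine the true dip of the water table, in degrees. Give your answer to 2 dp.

Let the plane be z = a·x + b·y + c.
Loc-2−Loc-1: −189a + 1138b = 1206.9;  Loc-3−Loc-1: −788a + 1428b = 1405.7.
Solving gives a = 0.19744, b = 1.09334.
Gradient magnitude |∇z| = √(a² + b²) = √(0.03898 + 1.19538) = 1.11102.
True dip = arctan(1.11102) = 48.01°, dipping toward S (azimuth ≈ 190°).

48.01°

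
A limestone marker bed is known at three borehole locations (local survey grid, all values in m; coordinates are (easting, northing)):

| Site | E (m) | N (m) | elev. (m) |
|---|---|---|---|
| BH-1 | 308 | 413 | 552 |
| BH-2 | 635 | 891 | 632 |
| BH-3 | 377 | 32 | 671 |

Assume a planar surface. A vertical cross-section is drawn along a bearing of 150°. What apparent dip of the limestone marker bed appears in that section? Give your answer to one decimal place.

24.7°

Two edge vectors: BH-1→BH-2 = (327, 478, 80), BH-1→BH-3 = (69, -381, 119).
Normal n = (BH-1→BH-2) × (BH-1→BH-3) = (87362, -33393, -157569).
So ∂z/∂E = −n_x/n_z = 0.55444 and ∂z/∂N = −n_y/n_z = −0.21193.
Unit vector along 150° is (sin 150°, cos 150°) = (0.5000, -0.8660).
Slope in that direction = a·(0.5000) + b·(-0.8660) = 0.46075.
Apparent dip = arctan|0.46075| = 24.7° (true dip is 30.7°, so apparent ≤ true as expected).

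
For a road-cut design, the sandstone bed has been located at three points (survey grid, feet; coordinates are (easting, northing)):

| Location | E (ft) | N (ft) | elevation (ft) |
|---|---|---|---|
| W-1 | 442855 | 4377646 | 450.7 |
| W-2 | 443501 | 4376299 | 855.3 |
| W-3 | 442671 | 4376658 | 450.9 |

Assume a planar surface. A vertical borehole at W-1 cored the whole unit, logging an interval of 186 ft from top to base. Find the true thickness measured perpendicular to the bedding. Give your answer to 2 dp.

169.07 ft

Let the plane be z = a·E + b·N + c.
W-2−W-1: 646a − 1347b = 404.6;  W-3−W-1: −184a − 988b = 0.2.
Solving gives a = 0.45083, b = −0.08416.
|∇z| = √(a²+b²) = 0.45861, so dip δ = arctan(0.45861) = 24.64°.
True thickness = vertical thickness × cos δ = 186 × cos 24.64° = 169.07 ft.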